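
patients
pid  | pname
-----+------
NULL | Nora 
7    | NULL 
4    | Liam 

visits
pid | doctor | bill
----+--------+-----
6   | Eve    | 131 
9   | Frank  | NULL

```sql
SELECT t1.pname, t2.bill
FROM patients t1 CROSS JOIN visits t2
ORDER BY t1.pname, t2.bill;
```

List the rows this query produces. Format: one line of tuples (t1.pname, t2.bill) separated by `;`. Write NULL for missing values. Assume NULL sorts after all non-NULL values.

(Liam, 131); (Liam, NULL); (Nora, 131); (Nora, NULL); (NULL, 131); (NULL, NULL)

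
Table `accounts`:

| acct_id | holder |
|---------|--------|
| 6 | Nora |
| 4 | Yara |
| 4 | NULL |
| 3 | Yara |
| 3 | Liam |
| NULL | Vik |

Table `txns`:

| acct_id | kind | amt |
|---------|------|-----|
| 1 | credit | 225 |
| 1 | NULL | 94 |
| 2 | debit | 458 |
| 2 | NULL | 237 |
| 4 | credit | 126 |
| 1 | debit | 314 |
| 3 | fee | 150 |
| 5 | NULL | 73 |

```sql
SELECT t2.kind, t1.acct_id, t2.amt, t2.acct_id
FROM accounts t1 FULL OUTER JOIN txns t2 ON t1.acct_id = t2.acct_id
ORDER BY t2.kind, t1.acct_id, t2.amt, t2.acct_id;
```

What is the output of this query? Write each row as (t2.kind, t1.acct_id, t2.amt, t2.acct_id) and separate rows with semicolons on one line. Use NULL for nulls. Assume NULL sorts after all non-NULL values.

(credit, 4, 126, 4); (credit, 4, 126, 4); (credit, NULL, 225, 1); (debit, NULL, 314, 1); (debit, NULL, 458, 2); (fee, 3, 150, 3); (fee, 3, 150, 3); (NULL, 6, NULL, NULL); (NULL, NULL, 73, 5); (NULL, NULL, 94, 1); (NULL, NULL, 237, 2); (NULL, NULL, NULL, NULL)

FULL OUTER JOIN keeps every row from both sides; unmatched rows get NULL for the other side's columns.
Matching on t1.acct_id = t2.acct_id. A NULL in a compared column never satisfies the condition.
- t1 (acct_id=6) has no partner → padded with NULL.
- t1 (acct_id=4) pairs with 1 row(s) of t2.
- t1 (acct_id=4) pairs with 1 row(s) of t2.
- t1 (acct_id=3) pairs with 1 row(s) of t2.
- t1 (acct_id=3) pairs with 1 row(s) of t2.
- t1 (acct_id=NULL) has no partner → padded with NULL.
- 6 t2 row(s) had no t1 match → kept, t1 columns NULL.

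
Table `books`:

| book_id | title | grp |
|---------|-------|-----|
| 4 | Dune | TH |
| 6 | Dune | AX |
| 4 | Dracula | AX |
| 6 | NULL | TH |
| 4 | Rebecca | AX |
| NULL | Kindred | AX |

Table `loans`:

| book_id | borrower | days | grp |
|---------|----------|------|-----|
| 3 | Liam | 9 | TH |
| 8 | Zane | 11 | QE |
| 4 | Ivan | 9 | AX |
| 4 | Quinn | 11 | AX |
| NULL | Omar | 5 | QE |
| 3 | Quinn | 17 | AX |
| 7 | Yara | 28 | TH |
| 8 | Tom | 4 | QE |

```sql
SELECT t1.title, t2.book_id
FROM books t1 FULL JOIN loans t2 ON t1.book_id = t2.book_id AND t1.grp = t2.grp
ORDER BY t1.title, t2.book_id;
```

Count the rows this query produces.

14

FULL OUTER JOIN keeps every row from both sides; unmatched rows get NULL for the other side's columns.
Matching on t1.book_id = t2.book_id AND t1.grp = t2.grp. A NULL in a compared column never satisfies the condition.
- book_id=4, grp=TH: no t2 row matches, row kept with t2 columns NULL.
- book_id=6, grp=AX: no t2 row matches, row kept with t2 columns NULL.
- book_id=4, grp=AX: 2 matching t2 row(s), so 2 row(s) emitted.
- book_id=6, grp=TH: no t2 row matches, row kept with t2 columns NULL.
- book_id=4, grp=AX: 2 matching t2 row(s), so 2 row(s) emitted.
- book_id=NULL, grp=AX: no t2 row matches, row kept with t2 columns NULL.
- plus 6 unmatched t2 row(s), each kept with NULL t1 columns.
Total: 4 matched + 10 padded = 14 rows.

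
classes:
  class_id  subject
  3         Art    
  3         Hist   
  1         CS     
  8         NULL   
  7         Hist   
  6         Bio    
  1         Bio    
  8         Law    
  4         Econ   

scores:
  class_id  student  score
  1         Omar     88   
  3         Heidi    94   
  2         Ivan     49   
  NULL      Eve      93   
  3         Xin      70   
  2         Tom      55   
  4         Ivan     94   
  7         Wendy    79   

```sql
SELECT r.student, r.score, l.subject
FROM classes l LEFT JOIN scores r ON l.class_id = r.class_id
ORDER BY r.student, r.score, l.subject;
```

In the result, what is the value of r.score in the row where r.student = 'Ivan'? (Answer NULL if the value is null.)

LEFT JOIN keeps every row from `classes`; unmatched rows get NULL for `scores`'s columns.
Matching on l.class_id = r.class_id. A NULL in a compared column never satisfies the condition.
- l row (class_id=3): matches 2 r row(s) → 2 output row(s).
- l row (class_id=3): matches 2 r row(s) → 2 output row(s).
- l row (class_id=1): matches 1 r row(s) → 1 output row(s).
- l row (class_id=8): no match → kept, r columns NULL.
- l row (class_id=7): matches 1 r row(s) → 1 output row(s).
- l row (class_id=6): no match → kept, r columns NULL.
- l row (class_id=1): matches 1 r row(s) → 1 output row(s).
- l row (class_id=8): no match → kept, r columns NULL.
- l row (class_id=4): matches 1 r row(s) → 1 output row(s).

94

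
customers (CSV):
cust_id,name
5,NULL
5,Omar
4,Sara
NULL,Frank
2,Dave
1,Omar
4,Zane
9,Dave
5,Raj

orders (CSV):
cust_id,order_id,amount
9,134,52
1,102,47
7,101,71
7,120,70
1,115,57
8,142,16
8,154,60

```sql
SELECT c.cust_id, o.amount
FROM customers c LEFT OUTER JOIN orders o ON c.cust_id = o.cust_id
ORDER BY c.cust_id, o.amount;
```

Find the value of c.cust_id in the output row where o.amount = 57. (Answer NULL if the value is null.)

LEFT JOIN keeps every row from `customers`; unmatched rows get NULL for `orders`'s columns.
Matching on c.cust_id = o.cust_id. A NULL in a compared column never satisfies the condition.
Matched pairs: 3; unmatched c rows kept: 7.

1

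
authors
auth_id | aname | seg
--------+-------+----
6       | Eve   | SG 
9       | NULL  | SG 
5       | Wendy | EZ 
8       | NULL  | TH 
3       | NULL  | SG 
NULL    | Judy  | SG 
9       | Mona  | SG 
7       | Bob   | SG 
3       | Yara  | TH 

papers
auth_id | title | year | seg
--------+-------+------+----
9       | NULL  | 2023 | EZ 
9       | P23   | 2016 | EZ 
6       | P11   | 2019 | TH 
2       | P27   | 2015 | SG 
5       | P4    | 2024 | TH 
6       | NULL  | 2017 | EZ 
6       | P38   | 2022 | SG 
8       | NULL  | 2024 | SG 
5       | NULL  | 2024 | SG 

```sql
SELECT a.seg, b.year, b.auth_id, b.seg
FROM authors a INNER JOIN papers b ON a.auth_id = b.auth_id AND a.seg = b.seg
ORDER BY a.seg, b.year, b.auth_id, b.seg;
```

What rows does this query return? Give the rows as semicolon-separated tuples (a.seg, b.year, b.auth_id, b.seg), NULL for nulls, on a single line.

INNER JOIN keeps only pairs where the ON condition holds.
Matching on a.auth_id = b.auth_id AND a.seg = b.seg. A NULL in a compared column never satisfies the condition.
- a row (auth_id=6, seg=SG): matches 1 b row(s) → 1 output row(s).
- a row (auth_id=9, seg=SG): no match → dropped.
- a row (auth_id=5, seg=EZ): no match → dropped.
- a row (auth_id=8, seg=TH): no match → dropped.
- a row (auth_id=3, seg=SG): no match → dropped.
- a row (auth_id=NULL, seg=SG): no match → dropped.
- a row (auth_id=9, seg=SG): no match → dropped.
- a row (auth_id=7, seg=SG): no match → dropped.
- a row (auth_id=3, seg=TH): no match → dropped.
After projecting and ordering:
a.seg | b.year | b.auth_id | b.seg
SG | 2022 | 6 | SG

(SG, 2022, 6, SG)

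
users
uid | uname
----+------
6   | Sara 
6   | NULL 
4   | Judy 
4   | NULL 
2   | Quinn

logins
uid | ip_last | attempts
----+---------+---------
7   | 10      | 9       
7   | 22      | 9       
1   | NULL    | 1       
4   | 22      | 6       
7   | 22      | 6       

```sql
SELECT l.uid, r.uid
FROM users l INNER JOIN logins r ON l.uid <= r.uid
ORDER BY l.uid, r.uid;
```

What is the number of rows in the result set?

18

INNER JOIN keeps only pairs where the ON condition holds.
Matching on l.uid <= r.uid.
- l[0] uid=6 → 3 match(es) in r → 3 row(s).
- l[1] uid=6 → 3 match(es) in r → 3 row(s).
- l[2] uid=4 → 4 match(es) in r → 4 row(s).
- l[3] uid=4 → 4 match(es) in r → 4 row(s).
- l[4] uid=2 → 4 match(es) in r → 4 row(s).
Total: 18 rows.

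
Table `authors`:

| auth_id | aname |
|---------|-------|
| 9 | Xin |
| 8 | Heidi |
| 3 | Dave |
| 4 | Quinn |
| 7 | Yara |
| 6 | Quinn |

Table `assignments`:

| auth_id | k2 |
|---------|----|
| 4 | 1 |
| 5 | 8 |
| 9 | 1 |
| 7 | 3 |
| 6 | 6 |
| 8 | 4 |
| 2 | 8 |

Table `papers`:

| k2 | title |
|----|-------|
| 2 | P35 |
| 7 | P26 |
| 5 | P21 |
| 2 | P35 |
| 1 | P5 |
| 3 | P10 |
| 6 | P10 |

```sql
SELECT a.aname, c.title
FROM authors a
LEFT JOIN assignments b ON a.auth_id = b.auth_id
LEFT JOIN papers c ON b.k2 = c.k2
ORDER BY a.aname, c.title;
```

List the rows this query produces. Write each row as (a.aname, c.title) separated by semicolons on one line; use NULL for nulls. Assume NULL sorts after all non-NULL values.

(Dave, NULL); (Heidi, NULL); (Quinn, P10); (Quinn, P5); (Xin, P5); (Yara, P10)

Step 1 — a LEFT JOIN b on auth_id → 6 row(s).
Then LEFT JOIN `papers c` on k2: each of those 6 rows is kept; rows whose b.k2 has no match in c get NULL for c's columns.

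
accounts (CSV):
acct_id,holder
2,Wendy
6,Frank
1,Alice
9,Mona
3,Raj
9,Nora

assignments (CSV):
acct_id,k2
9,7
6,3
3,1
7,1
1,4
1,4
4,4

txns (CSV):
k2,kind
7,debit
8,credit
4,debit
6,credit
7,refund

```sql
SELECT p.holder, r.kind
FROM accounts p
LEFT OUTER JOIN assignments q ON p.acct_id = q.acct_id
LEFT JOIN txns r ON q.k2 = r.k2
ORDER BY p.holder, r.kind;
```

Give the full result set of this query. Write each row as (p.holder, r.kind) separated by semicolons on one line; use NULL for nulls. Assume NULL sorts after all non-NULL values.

(Alice, debit); (Alice, debit); (Frank, NULL); (Mona, debit); (Mona, refund); (Nora, debit); (Nora, refund); (Raj, NULL); (Wendy, NULL)

Step 1 — p LEFT JOIN q on acct_id → 7 row(s).
Then LEFT JOIN `txns r` on k2: each of those 7 rows is kept; rows whose q.k2 has no match in r get NULL for r's columns.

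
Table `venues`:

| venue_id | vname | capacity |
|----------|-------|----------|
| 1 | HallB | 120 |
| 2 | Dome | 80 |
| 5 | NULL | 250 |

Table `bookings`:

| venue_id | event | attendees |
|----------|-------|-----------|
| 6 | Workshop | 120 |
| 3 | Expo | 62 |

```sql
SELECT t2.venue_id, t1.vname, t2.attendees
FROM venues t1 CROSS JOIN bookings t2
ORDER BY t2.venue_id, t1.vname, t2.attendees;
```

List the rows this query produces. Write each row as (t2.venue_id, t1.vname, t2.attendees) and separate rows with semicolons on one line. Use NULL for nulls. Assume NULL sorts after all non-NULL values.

CROSS JOIN pairs every row of `venues` with every row of `bookings`: 3 × 2 = 6 rows.
After projecting and ordering:
t2.venue_id | t1.vname | t2.attendees
3 | Dome | 62
3 | HallB | 62
3 | NULL | 62
6 | Dome | 120
6 | HallB | 120
6 | NULL | 120

(3, Dome, 62); (3, HallB, 62); (3, NULL, 62); (6, Dome, 120); (6, HallB, 120); (6, NULL, 120)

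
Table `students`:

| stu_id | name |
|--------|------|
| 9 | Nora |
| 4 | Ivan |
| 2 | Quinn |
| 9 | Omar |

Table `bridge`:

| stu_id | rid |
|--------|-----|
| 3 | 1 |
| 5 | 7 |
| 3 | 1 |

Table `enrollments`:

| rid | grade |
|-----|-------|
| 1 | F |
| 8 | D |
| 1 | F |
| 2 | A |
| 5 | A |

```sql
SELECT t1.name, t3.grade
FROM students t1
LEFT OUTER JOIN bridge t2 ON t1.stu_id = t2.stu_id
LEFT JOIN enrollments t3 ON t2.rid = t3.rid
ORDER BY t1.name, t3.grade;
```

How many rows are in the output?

4

Joins associate left-to-right: students LEFT JOIN bridge on stu_id gives 4 intermediate row(s).
Then LEFT JOIN `enrollments t3` on rid: each of those 4 rows is kept; rows whose t2.rid has no match in t3 get NULL for t3's columns.
Result: 4 row(s).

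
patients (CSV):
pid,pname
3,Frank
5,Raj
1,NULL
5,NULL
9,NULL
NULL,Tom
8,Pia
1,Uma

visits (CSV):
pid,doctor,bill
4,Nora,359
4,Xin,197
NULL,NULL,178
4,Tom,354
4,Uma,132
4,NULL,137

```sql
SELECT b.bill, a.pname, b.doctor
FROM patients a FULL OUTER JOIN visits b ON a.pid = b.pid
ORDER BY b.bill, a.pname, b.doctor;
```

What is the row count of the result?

14

FULL OUTER JOIN keeps every row from both sides; unmatched rows get NULL for the other side's columns.
Matching on a.pid = b.pid. A NULL in a compared column never satisfies the condition.
- pid=3: no b row matches, row kept with b columns NULL.
- pid=5: no b row matches, row kept with b columns NULL.
- pid=1: no b row matches, row kept with b columns NULL.
- pid=5: no b row matches, row kept with b columns NULL.
- pid=9: no b row matches, row kept with b columns NULL.
- pid=NULL: no b row matches, row kept with b columns NULL.
- pid=8: no b row matches, row kept with b columns NULL.
- pid=1: no b row matches, row kept with b columns NULL.
- plus 6 unmatched b row(s), each kept with NULL a columns.
Total: 0 matched + 14 padded = 14 rows.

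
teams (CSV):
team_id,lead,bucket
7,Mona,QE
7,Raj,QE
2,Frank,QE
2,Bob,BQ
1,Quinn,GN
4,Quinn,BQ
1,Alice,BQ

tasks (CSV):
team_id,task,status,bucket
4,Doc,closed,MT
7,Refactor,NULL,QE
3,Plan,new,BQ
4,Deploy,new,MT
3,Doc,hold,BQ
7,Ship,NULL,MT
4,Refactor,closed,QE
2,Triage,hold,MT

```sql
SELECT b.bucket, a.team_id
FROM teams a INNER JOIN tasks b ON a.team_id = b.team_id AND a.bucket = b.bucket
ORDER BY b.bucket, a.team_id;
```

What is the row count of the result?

INNER JOIN keeps only pairs where the ON condition holds.
Matching on a.team_id = b.team_id AND a.bucket = b.bucket.
- a[0] team_id=7, bucket=QE → 1 match(es) in b → 1 row(s).
- a[1] team_id=7, bucket=QE → 1 match(es) in b → 1 row(s).
- a[2] team_id=2, bucket=QE → no match; dropped.
- a[3] team_id=2, bucket=BQ → no match; dropped.
- a[4] team_id=1, bucket=GN → no match; dropped.
- a[5] team_id=4, bucket=BQ → no match; dropped.
- a[6] team_id=1, bucket=BQ → no match; dropped.
Total: 2 rows.

2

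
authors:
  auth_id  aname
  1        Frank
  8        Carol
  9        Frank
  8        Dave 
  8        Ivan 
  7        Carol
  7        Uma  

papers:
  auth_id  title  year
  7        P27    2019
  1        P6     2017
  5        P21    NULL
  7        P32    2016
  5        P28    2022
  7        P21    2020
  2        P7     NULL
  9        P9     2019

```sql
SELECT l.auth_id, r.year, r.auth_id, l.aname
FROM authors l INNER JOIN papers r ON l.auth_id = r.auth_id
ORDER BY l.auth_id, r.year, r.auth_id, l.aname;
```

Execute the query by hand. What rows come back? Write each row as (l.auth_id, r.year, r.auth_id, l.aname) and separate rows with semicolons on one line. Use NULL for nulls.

(1, 2017, 1, Frank); (7, 2016, 7, Carol); (7, 2016, 7, Uma); (7, 2019, 7, Carol); (7, 2019, 7, Uma); (7, 2020, 7, Carol); (7, 2020, 7, Uma); (9, 2019, 9, Frank)

INNER JOIN keeps only pairs where the ON condition holds.
Matching on l.auth_id = r.auth_id.
Matched pairs: 8.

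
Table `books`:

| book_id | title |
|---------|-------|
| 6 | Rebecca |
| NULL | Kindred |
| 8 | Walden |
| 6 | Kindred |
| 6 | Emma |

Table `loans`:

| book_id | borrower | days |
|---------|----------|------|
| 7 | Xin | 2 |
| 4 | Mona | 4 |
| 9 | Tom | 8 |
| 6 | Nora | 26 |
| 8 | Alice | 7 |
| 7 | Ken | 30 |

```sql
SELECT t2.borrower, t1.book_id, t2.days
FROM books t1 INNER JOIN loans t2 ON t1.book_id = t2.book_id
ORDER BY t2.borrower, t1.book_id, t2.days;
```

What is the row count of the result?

4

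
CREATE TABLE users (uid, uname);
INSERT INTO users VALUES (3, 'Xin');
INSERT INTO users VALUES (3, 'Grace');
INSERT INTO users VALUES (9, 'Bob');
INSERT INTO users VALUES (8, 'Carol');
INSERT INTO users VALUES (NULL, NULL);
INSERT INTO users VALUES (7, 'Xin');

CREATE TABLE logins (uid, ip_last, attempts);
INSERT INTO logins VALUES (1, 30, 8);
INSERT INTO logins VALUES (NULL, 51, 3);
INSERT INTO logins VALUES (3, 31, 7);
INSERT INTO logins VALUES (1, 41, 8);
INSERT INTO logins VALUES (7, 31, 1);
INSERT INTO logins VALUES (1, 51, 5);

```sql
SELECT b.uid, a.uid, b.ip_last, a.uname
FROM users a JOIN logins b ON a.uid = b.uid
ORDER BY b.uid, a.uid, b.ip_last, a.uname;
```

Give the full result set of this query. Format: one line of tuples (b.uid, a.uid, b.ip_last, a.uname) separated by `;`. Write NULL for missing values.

(3, 3, 31, Grace); (3, 3, 31, Xin); (7, 7, 31, Xin)

INNER JOIN keeps only pairs where the ON condition holds.
Matching on a.uid = b.uid. A NULL in a compared column never satisfies the condition.
- uid=3: 1 matching b row(s), so 1 row(s) emitted.
- uid=3: 1 matching b row(s), so 1 row(s) emitted.
- uid=9: no matching b row, dropped.
- uid=8: no matching b row, dropped.
- uid=NULL: no matching b row, dropped.
- uid=7: 1 matching b row(s), so 1 row(s) emitted.
After projecting and ordering:
b.uid | a.uid | b.ip_last | a.uname
3 | 3 | 31 | Grace
3 | 3 | 31 | Xin
7 | 7 | 31 | Xin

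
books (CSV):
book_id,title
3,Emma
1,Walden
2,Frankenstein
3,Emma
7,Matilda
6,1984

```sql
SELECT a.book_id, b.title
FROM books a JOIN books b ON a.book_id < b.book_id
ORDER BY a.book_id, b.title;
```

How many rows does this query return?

INNER JOIN keeps only pairs where the ON condition holds.
Matching on a.book_id < b.book_id.
- a[0] book_id=3 → 2 match(es) in b → 2 row(s).
- a[1] book_id=1 → 5 match(es) in b → 5 row(s).
- a[2] book_id=2 → 4 match(es) in b → 4 row(s).
- a[3] book_id=3 → 2 match(es) in b → 2 row(s).
- a[4] book_id=7 → no match; dropped.
- a[5] book_id=6 → 1 match(es) in b → 1 row(s).
Total: 14 rows.

14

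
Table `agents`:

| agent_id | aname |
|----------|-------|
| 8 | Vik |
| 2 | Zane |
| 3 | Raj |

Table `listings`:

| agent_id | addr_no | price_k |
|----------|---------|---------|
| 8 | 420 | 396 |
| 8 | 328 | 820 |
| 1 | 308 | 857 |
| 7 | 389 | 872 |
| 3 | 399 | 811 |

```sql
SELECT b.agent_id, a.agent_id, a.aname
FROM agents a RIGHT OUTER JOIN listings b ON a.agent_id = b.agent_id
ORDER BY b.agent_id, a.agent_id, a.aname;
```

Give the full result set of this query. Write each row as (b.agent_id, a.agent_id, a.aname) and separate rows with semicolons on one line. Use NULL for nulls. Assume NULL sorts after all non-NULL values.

(1, NULL, NULL); (3, 3, Raj); (7, NULL, NULL); (8, 8, Vik); (8, 8, Vik)

RIGHT JOIN keeps every row from `listings`; unmatched rows get NULL for `agents`'s columns.
Matching on a.agent_id = b.agent_id.
Matched pairs: 3; unmatched b rows kept: 2.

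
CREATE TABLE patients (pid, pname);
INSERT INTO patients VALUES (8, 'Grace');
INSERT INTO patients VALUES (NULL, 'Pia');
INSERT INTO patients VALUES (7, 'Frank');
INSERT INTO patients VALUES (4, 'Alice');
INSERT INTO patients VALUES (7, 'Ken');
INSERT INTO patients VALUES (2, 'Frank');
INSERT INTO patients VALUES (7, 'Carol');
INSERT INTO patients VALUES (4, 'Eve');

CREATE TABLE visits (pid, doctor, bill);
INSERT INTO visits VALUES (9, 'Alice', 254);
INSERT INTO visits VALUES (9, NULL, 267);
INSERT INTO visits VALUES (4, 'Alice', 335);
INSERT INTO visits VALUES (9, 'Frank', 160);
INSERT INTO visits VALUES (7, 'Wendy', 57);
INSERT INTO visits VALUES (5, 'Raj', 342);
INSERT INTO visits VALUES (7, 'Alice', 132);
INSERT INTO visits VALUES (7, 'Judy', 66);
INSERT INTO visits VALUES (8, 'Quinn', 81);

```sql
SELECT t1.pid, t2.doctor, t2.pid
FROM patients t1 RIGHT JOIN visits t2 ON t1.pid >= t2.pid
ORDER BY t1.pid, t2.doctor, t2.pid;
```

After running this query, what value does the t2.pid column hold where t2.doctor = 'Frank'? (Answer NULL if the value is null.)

RIGHT JOIN keeps every row from `visits`; unmatched rows get NULL for `patients`'s columns.
Matching on t1.pid >= t2.pid. A NULL in a compared column never satisfies the condition.
Matched pairs: 23; unmatched t2 rows kept: 3.

9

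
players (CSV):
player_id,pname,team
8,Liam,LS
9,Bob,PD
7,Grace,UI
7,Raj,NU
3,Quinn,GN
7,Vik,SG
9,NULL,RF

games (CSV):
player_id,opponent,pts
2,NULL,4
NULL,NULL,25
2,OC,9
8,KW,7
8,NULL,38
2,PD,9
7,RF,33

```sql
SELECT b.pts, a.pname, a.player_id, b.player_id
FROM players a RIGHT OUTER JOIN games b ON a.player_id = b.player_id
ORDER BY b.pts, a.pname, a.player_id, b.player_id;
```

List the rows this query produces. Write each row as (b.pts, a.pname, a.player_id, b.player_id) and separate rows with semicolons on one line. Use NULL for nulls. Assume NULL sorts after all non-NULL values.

RIGHT JOIN keeps every row from `games`; unmatched rows get NULL for `players`'s columns.
Matching on a.player_id = b.player_id. A NULL in a compared column never satisfies the condition.
Matched pairs: 5; unmatched b rows kept: 4.

(4, NULL, NULL, 2); (7, Liam, 8, 8); (9, NULL, NULL, 2); (9, NULL, NULL, 2); (25, NULL, NULL, NULL); (33, Grace, 7, 7); (33, Raj, 7, 7); (33, Vik, 7, 7); (38, Liam, 8, 8)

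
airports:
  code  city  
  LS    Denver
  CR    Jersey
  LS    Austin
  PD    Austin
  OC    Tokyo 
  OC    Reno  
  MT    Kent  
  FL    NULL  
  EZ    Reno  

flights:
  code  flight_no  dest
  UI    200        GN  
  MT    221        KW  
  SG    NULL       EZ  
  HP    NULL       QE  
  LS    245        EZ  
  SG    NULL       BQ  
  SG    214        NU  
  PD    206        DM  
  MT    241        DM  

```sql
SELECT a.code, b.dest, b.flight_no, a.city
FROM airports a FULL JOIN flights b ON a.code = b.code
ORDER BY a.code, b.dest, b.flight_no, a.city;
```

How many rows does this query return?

FULL OUTER JOIN keeps every row from both sides; unmatched rows get NULL for the other side's columns.
Matching on a.code = b.code.
Matched pairs: 5; unmatched a rows kept: 5; unmatched b rows kept: 5.
Total: 5 matched + 10 padded = 15 rows.

15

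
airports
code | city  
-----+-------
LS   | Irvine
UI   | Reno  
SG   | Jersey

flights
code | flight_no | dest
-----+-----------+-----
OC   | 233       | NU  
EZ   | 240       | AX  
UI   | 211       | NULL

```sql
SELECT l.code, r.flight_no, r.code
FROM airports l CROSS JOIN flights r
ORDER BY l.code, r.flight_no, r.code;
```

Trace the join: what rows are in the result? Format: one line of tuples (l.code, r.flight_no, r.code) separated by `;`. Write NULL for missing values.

CROSS JOIN pairs every row of `airports` with every row of `flights`: 3 × 3 = 9 rows.
After projecting and ordering:
l.code | r.flight_no | r.code
LS | 211 | UI
LS | 233 | OC
LS | 240 | EZ
SG | 211 | UI
SG | 233 | OC
SG | 240 | EZ
UI | 211 | UI
UI | 233 | OC
UI | 240 | EZ

(LS, 211, UI); (LS, 233, OC); (LS, 240, EZ); (SG, 211, UI); (SG, 233, OC); (SG, 240, EZ); (UI, 211, UI); (UI, 233, OC); (UI, 240, EZ)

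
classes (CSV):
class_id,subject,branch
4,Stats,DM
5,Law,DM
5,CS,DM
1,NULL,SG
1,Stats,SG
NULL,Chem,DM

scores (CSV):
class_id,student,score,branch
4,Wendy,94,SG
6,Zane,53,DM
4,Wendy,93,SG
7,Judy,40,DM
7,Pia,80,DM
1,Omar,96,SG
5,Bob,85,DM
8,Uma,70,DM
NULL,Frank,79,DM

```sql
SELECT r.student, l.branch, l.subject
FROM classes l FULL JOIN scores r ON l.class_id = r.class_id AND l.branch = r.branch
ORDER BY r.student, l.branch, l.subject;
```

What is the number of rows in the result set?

13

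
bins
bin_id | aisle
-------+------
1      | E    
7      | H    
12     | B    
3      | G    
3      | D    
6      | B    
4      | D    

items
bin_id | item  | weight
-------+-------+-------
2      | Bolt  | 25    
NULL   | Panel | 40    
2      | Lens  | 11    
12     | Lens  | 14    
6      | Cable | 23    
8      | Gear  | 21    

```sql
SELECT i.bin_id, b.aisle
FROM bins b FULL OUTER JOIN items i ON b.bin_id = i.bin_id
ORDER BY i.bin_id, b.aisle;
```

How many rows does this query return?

11

FULL OUTER JOIN keeps every row from both sides; unmatched rows get NULL for the other side's columns.
Matching on b.bin_id = i.bin_id. A NULL in a compared column never satisfies the condition.
Matched pairs: 2; unmatched b rows kept: 5; unmatched i rows kept: 4.
Total: 2 matched + 9 padded = 11 rows.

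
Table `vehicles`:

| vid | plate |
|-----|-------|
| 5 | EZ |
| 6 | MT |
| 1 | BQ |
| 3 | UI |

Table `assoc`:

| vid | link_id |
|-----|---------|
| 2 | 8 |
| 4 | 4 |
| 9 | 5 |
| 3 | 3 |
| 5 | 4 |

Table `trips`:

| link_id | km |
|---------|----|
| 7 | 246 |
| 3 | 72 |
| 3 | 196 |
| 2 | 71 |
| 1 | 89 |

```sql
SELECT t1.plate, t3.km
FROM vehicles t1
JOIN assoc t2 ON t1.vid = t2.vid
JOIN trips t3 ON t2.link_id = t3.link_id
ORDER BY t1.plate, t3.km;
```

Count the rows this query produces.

2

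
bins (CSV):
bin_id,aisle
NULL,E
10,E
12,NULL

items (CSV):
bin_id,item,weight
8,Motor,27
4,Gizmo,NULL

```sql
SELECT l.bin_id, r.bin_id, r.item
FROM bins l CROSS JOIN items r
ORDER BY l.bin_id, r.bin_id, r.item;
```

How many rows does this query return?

CROSS JOIN pairs every row of `bins` with every row of `items`: 3 × 2 = 6 rows.

6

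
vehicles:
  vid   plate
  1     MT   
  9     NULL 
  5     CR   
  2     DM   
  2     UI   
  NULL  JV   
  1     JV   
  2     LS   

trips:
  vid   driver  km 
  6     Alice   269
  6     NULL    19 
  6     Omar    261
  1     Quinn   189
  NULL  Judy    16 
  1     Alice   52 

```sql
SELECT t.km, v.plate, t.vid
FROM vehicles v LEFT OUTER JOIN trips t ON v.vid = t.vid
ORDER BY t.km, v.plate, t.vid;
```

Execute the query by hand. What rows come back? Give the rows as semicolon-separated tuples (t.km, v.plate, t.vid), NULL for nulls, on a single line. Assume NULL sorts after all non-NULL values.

(52, JV, 1); (52, MT, 1); (189, JV, 1); (189, MT, 1); (NULL, CR, NULL); (NULL, DM, NULL); (NULL, JV, NULL); (NULL, LS, NULL); (NULL, UI, NULL); (NULL, NULL, NULL)

LEFT JOIN keeps every row from `vehicles`; unmatched rows get NULL for `trips`'s columns.
Matching on v.vid = t.vid. A NULL in a compared column never satisfies the condition.
Matched pairs: 4; unmatched v rows kept: 6.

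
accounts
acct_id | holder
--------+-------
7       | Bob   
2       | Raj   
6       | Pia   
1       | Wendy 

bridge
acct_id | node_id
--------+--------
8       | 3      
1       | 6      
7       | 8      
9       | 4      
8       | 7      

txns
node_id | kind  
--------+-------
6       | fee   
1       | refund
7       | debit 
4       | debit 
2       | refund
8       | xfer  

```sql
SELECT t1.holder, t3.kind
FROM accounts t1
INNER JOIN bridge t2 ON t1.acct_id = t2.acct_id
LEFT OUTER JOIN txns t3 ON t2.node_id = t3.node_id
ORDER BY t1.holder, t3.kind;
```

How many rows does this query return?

Evaluate left to right. First `accounts t1 INNER JOIN bridge t2` on acct_id: 2 row(s).
Then LEFT JOIN `txns t3` on node_id: each of those 2 rows is kept; rows whose t2.node_id has no match in t3 get NULL for t3's columns.
Result: 2 row(s).

2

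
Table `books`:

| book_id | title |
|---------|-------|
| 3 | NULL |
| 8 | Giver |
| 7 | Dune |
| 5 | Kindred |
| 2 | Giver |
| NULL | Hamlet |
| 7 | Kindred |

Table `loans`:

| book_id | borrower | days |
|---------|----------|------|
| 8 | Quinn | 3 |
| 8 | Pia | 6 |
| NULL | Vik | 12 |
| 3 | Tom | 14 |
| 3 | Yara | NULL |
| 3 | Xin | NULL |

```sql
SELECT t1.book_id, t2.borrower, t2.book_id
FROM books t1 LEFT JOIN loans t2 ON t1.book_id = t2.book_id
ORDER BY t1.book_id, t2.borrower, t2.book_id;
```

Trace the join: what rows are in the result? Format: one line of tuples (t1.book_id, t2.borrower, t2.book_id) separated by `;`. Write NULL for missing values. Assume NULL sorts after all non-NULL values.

(2, NULL, NULL); (3, Tom, 3); (3, Xin, 3); (3, Yara, 3); (5, NULL, NULL); (7, NULL, NULL); (7, NULL, NULL); (8, Pia, 8); (8, Quinn, 8); (NULL, NULL, NULL)

LEFT JOIN keeps every row from `books`; unmatched rows get NULL for `loans`'s columns.
Matching on t1.book_id = t2.book_id. A NULL in a compared column never satisfies the condition.
Matched pairs: 5; unmatched t1 rows kept: 5.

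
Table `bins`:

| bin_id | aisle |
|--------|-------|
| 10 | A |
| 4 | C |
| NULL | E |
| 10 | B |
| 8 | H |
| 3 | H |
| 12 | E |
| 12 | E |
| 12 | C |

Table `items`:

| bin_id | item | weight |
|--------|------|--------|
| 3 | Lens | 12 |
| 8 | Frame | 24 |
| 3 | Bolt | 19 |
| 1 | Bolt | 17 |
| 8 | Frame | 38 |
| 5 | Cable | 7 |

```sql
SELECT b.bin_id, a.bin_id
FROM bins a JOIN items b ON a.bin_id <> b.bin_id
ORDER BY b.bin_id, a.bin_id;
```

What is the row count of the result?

44

INNER JOIN keeps only pairs where the ON condition holds.
Matching on a.bin_id <> b.bin_id. A NULL in a compared column never satisfies the condition.
- a (bin_id=10) pairs with 6 row(s) of b.
- a (bin_id=4) pairs with 6 row(s) of b.
- a (bin_id=NULL) has no partner → excluded.
- a (bin_id=10) pairs with 6 row(s) of b.
- a (bin_id=8) pairs with 4 row(s) of b.
- a (bin_id=3) pairs with 4 row(s) of b.
- a (bin_id=12) pairs with 6 row(s) of b.
- a (bin_id=12) pairs with 6 row(s) of b.
- a (bin_id=12) pairs with 6 row(s) of b.
Total: 44 rows.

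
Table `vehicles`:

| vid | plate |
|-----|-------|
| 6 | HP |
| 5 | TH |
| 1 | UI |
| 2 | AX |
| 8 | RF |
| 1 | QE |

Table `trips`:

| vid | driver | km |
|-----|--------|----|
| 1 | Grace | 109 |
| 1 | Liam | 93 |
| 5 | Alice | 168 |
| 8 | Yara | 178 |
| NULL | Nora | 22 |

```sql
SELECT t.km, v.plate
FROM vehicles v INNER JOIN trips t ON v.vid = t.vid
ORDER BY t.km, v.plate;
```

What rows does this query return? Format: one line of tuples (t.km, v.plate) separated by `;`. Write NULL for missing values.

(93, QE); (93, UI); (109, QE); (109, UI); (168, TH); (178, RF)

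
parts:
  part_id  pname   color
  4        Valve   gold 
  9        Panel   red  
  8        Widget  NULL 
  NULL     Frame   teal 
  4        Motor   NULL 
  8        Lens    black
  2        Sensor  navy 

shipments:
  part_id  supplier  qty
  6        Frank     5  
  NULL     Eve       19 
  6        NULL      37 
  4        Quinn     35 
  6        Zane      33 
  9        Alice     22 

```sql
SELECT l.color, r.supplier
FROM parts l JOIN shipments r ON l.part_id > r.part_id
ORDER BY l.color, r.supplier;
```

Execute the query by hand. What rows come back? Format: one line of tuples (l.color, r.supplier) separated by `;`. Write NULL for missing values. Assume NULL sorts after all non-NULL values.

(black, Frank); (black, Quinn); (black, Zane); (black, NULL); (red, Frank); (red, Quinn); (red, Zane); (red, NULL); (NULL, Frank); (NULL, Quinn); (NULL, Zane); (NULL, NULL)

INNER JOIN keeps only pairs where the ON condition holds.
Matching on l.part_id > r.part_id. A NULL in a compared column never satisfies the condition.
- l row (part_id=4): no match → dropped.
- l row (part_id=9): matches 4 r row(s) → 4 output row(s).
- l row (part_id=8): matches 4 r row(s) → 4 output row(s).
- l row (part_id=NULL): no match → dropped.
- l row (part_id=4): no match → dropped.
- l row (part_id=8): matches 4 r row(s) → 4 output row(s).
- l row (part_id=2): no match → dropped.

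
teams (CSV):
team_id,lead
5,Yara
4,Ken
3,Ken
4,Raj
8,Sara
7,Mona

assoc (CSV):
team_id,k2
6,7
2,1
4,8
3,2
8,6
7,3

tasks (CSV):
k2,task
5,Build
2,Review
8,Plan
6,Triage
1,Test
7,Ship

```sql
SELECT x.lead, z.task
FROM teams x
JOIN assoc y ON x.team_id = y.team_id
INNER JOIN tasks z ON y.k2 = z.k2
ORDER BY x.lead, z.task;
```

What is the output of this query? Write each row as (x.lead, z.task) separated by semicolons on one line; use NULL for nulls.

Joins associate left-to-right: teams INNER JOIN assoc on team_id gives 5 intermediate row(s).
Then INNER JOIN `tasks z` on k2: keep only rows whose y.k2 appears in z.

(Ken, Plan); (Ken, Review); (Raj, Plan); (Sara, Triage)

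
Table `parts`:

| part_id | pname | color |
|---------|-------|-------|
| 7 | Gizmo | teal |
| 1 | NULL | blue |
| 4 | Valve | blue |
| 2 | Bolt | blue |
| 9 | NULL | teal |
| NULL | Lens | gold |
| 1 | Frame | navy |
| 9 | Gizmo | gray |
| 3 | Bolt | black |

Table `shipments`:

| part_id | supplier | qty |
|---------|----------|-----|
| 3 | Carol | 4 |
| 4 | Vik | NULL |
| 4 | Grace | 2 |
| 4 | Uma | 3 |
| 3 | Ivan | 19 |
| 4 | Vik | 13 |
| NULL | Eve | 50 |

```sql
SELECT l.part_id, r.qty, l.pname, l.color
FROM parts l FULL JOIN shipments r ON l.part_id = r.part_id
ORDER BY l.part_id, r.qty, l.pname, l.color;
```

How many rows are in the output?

FULL OUTER JOIN keeps every row from both sides; unmatched rows get NULL for the other side's columns.
Matching on l.part_id = r.part_id. A NULL in a compared column never satisfies the condition.
- l row (part_id=7): no match → kept, r columns NULL.
- l row (part_id=1): no match → kept, r columns NULL.
- l row (part_id=4): matches 4 r row(s) → 4 output row(s).
- l row (part_id=2): no match → kept, r columns NULL.
- l row (part_id=9): no match → kept, r columns NULL.
- l row (part_id=NULL): no match → kept, r columns NULL.
- l row (part_id=1): no match → kept, r columns NULL.
- l row (part_id=9): no match → kept, r columns NULL.
- l row (part_id=3): matches 2 r row(s) → 2 output row(s).
- 1 row(s) from r found no l partner → padded with NULL.
Total: 6 matched + 8 padded = 14 rows.

14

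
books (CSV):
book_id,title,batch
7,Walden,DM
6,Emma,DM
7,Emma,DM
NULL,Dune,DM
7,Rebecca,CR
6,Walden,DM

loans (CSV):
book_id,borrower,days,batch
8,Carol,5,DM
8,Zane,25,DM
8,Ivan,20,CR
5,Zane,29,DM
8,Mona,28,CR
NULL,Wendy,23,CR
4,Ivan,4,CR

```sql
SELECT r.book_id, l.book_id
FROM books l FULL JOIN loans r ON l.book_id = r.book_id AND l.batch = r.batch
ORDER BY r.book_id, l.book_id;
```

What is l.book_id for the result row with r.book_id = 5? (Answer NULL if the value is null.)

NULL

FULL OUTER JOIN keeps every row from both sides; unmatched rows get NULL for the other side's columns.
Matching on l.book_id = r.book_id AND l.batch = r.batch. A NULL in a compared column never satisfies the condition.
Matched pairs: 0; unmatched l rows kept: 6; unmatched r rows kept: 7.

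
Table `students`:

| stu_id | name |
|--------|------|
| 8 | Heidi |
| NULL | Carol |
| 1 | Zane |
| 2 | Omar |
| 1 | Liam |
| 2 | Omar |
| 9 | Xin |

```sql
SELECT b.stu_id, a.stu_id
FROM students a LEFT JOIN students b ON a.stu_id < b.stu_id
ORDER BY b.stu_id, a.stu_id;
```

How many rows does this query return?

15

LEFT JOIN keeps every row from `students a`; unmatched rows get NULL for `students b`'s columns.
Matching on a.stu_id < b.stu_id. A NULL in a compared column never satisfies the condition.
- stu_id=8: 1 matching b row(s), so 1 row(s) emitted.
- stu_id=NULL: no b row matches, row kept with b columns NULL.
- stu_id=1: 4 matching b row(s), so 4 row(s) emitted.
- stu_id=2: 2 matching b row(s), so 2 row(s) emitted.
- stu_id=1: 4 matching b row(s), so 4 row(s) emitted.
- stu_id=2: 2 matching b row(s), so 2 row(s) emitted.
- stu_id=9: no b row matches, row kept with b columns NULL.
Total: 13 matched + 2 padded = 15 rows.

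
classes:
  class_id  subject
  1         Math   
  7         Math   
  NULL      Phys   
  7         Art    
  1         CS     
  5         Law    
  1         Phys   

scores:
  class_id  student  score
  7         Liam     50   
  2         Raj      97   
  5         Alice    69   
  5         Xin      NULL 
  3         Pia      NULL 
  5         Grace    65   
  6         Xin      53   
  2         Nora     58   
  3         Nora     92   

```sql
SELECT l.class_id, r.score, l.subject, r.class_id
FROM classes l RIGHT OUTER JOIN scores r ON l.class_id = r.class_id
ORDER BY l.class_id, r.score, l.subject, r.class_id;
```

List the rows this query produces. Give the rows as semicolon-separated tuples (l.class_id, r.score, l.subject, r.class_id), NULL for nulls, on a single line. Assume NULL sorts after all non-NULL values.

RIGHT JOIN keeps every row from `scores`; unmatched rows get NULL for `classes`'s columns.
Matching on l.class_id = r.class_id. A NULL in a compared column never satisfies the condition.
Matched pairs: 5; unmatched r rows kept: 5.

(5, 65, Law, 5); (5, 69, Law, 5); (5, NULL, Law, 5); (7, 50, Art, 7); (7, 50, Math, 7); (NULL, 53, NULL, 6); (NULL, 58, NULL, 2); (NULL, 92, NULL, 3); (NULL, 97, NULL, 2); (NULL, NULL, NULL, 3)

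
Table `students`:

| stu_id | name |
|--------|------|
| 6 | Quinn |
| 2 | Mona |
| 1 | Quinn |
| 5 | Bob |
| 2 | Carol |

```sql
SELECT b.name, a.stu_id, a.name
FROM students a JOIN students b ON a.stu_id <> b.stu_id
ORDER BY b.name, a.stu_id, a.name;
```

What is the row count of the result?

INNER JOIN keeps only pairs where the ON condition holds.
Matching on a.stu_id <> b.stu_id.
Matched pairs: 18.
Total: 18 rows.

18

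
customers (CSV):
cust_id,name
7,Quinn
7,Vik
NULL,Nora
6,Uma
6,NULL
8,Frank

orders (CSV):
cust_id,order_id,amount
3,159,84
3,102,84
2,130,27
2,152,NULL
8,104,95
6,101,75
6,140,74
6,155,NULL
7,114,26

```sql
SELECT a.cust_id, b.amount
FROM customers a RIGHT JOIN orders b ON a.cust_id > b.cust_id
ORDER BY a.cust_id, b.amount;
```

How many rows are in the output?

RIGHT JOIN keeps every row from `orders`; unmatched rows get NULL for `customers`'s columns.
Matching on a.cust_id > b.cust_id. A NULL in a compared column never satisfies the condition.
- a[0] cust_id=7 → 7 match(es) in b → 7 row(s).
- a[1] cust_id=7 → 7 match(es) in b → 7 row(s).
- a[2] cust_id=NULL → no match.
- a[3] cust_id=6 → 4 match(es) in b → 4 row(s).
- a[4] cust_id=6 → 4 match(es) in b → 4 row(s).
- a[5] cust_id=8 → 8 match(es) in b → 8 row(s).
- 1 row(s) from b found no a partner → padded with NULL.
Total: 30 matched + 1 padded = 31 rows.

31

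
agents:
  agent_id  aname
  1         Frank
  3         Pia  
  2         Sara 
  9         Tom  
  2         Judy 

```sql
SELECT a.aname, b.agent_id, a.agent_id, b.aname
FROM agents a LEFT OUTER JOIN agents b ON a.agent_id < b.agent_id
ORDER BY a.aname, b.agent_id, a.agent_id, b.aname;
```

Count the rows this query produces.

LEFT JOIN keeps every row from `agents a`; unmatched rows get NULL for `agents b`'s columns.
Matching on a.agent_id < b.agent_id.
Matched pairs: 9; unmatched a rows kept: 1.
Total: 9 matched + 1 padded = 10 rows.

10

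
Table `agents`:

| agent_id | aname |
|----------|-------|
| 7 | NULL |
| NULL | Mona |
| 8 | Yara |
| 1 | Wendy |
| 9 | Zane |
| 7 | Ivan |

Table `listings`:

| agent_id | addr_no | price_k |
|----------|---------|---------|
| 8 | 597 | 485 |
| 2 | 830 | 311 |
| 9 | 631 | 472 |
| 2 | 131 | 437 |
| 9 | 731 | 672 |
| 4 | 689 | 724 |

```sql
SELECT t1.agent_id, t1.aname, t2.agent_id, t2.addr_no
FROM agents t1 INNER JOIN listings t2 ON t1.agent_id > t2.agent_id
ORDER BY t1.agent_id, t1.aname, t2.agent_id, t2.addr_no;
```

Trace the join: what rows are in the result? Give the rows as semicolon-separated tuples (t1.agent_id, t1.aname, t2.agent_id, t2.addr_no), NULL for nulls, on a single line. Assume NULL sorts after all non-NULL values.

INNER JOIN keeps only pairs where the ON condition holds.
Matching on t1.agent_id > t2.agent_id. A NULL in a compared column never satisfies the condition.
- agent_id=7: 3 matching t2 row(s), so 3 row(s) emitted.
- agent_id=NULL: no matching t2 row, dropped.
- agent_id=8: 3 matching t2 row(s), so 3 row(s) emitted.
- agent_id=1: no matching t2 row, dropped.
- agent_id=9: 4 matching t2 row(s), so 4 row(s) emitted.
- agent_id=7: 3 matching t2 row(s), so 3 row(s) emitted.

(7, Ivan, 2, 131); (7, Ivan, 2, 830); (7, Ivan, 4, 689); (7, NULL, 2, 131); (7, NULL, 2, 830); (7, NULL, 4, 689); (8, Yara, 2, 131); (8, Yara, 2, 830); (8, Yara, 4, 689); (9, Zane, 2, 131); (9, Zane, 2, 830); (9, Zane, 4, 689); (9, Zane, 8, 597)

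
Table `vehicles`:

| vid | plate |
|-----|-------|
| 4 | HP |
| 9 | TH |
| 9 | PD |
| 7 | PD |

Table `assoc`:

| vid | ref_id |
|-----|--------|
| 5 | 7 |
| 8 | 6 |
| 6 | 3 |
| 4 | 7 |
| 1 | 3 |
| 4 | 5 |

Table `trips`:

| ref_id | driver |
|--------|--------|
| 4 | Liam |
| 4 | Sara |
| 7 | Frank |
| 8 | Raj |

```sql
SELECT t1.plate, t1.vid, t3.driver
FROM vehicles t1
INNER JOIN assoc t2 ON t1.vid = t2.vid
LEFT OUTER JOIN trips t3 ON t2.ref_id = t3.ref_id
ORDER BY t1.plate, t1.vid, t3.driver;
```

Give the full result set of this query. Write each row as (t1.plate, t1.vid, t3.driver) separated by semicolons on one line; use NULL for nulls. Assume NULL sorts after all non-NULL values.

(HP, 4, Frank); (HP, 4, NULL)

Step 1 — t1 INNER JOIN t2 on vid → 2 row(s).
Then LEFT JOIN `trips t3` on ref_id: each of those 2 rows is kept; rows whose t2.ref_id has no match in t3 get NULL for t3's columns.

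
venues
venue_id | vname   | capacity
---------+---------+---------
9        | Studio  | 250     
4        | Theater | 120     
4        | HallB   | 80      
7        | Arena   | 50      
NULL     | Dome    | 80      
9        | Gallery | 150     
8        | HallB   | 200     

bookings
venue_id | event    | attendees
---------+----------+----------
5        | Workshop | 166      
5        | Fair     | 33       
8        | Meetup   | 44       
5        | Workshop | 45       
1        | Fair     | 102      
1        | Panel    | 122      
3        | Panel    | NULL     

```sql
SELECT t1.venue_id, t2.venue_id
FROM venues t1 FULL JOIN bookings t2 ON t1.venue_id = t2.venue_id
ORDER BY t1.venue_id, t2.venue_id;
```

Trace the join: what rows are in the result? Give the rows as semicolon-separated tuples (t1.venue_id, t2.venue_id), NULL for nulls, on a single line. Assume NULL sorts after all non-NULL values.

(4, NULL); (4, NULL); (7, NULL); (8, 8); (9, NULL); (9, NULL); (NULL, 1); (NULL, 1); (NULL, 3); (NULL, 5); (NULL, 5); (NULL, 5); (NULL, NULL)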